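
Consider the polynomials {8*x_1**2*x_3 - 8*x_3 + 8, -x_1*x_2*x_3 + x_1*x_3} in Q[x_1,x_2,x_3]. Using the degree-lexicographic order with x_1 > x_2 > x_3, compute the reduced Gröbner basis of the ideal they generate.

f_1 = 8*x_1**2*x_3 - 8*x_3 + 8, LT = x_1**2*x_3.
f_2 = -x_1*x_2*x_3 + x_1*x_3, LT = x_1*x_2*x_3.

S(f_1,f_2): lcm = x_1**2*x_2*x_3. S = x_1**2*x_3 - x_2*x_3 + x_2.
  leading term x_1**2*x_3: subtract (1/8)·f_1 from x_1**2*x_3 - x_2*x_3 + x_2 → -x_2*x_3 + x_2 + x_3 - 1
  leading term x_2*x_3: no divisor's leading term divides it; move -x_2*x_3 to the remainder.
  leading term x_2: no divisor's leading term divides it; move x_2 to the remainder.
  leading term x_3: no divisor's leading term divides it; move x_3 to the remainder.
  leading term 1: no divisor's leading term divides it; move -1 to the remainder.
  remainder -x_2*x_3 + x_2 + x_3 - 1 ≠ 0; add g_3 = -x_2*x_3 + x_2 + x_3 - 1 to the basis.

S(f_1,g_3): lcm = x_1**2*x_2*x_3. S = x_1**2*x_2 + x_1**2*x_3 - x_1**2 - x_2*x_3 + x_2.
  leading term x_1**2*x_2: no divisor's leading term divides it; move x_1**2*x_2 to the remainder.
  leading term x_1**2*x_3: subtract (1/8)·f_1 from x_1**2*x_3 - x_1**2 - x_2*x_3 + x_2 → -x_1**2 - x_2*x_3 + x_2 + x_3 - 1
  leading term x_1**2: no divisor's leading term divides it; move -x_1**2 to the remainder.
  leading term x_2*x_3: subtract (1)·g_3 from -x_2*x_3 + x_2 + x_3 - 1 → 0
  remainder x_1**2*x_2 - x_1**2 ≠ 0; add g_4 = x_1**2*x_2 - x_1**2 to the basis.

S(f_2,g_3): lcm = x_1*x_2*x_3. S = x_1*x_2 - x_1.
  leading term x_1*x_2: no divisor's leading term divides it; move x_1*x_2 to the remainder.
  leading term x_1: no divisor's leading term divides it; move -x_1 to the remainder.
  remainder x_1*x_2 - x_1 ≠ 0; add g_5 = x_1*x_2 - x_1 to the basis.

The other S-polynomials (S(f_1,g_4), S(f_2,g_4), S(g_3,g_4), S(f_1,g_5), S(f_2,g_5), S(g_3,g_5), S(g_4,g_5)) all reduce to 0 modulo the current basis, so we have a Gröbner basis.
Inter-reduce: drop elements whose leading term is divisible by another's, tail-reduce, and make monic.

G = {x_1**2*x_3 - x_3 + 1, x_1*x_2 - x_1, x_2*x_3 - x_2 - x_3 + 1}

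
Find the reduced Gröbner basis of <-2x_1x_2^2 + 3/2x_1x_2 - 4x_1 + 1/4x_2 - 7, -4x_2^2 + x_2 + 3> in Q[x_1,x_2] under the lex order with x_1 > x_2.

f_1 = -2x_1x_2^2 + 3/2x_1x_2 - 4x_1 + 1/4x_2 - 7, LT = x_1x_2^2.
f_2 = -4x_2^2 + x_2 + 3, LT = x_2^2.

S(f_1,f_2): lcm = x_1x_2^2. S = -1/2x_1x_2 + 11/4x_1 - 1/8x_2 + 7/2.
  leading term x_1x_2: no divisor's leading term divides it; move -1/2x_1x_2 to the remainder.
  leading term x_1: no divisor's leading term divides it; move 11/4x_1 to the remainder.
  leading term x_2: no divisor's leading term divides it; move -1/8x_2 to the remainder.
  leading term 1: no divisor's leading term divides it; move 7/2 to the remainder.
  remainder -1/2x_1x_2 + 11/4x_1 - 1/8x_2 + 7/2 ≠ 0; add g_3 = -1/2x_1x_2 + 11/4x_1 - 1/8x_2 + 7/2 to the basis.

S(f_1,g_3): lcm = x_1x_2^2. S = 19/4x_1x_2 + 2x_1 - 1/4x_2^2 + 55/8x_2 + 7/2.
  leading term x_1x_2: subtract (-19/2)·g_3 from 19/4x_1x_2 + 2x_1 - 1/4x_2^2 + 55/8x_2 + 7/2 → 225/8x_1 - 1/4x_2^2 + 91/16x_2 + 147/4
  leading term x_1: no divisor's leading term divides it; move 225/8x_1 to the remainder.
  leading term x_2^2: subtract (1/16)·f_2 from -1/4x_2^2 + 91/16x_2 + 147/4 → 45/8x_2 + 585/16
  leading term x_2: no divisor's leading term divides it; move 45/8x_2 to the remainder.
  leading term 1: no divisor's leading term divides it; move 585/16 to the remainder.
  remainder 225/8x_1 + 45/8x_2 + 585/16 ≠ 0; add g_4 = 225/8x_1 + 45/8x_2 + 585/16 to the basis.

The other S-polynomials (S(f_2,g_3), S(f_1,g_4), S(f_2,g_4), S(g_3,g_4)) all reduce to 0 modulo the current basis, so we have a Gröbner basis.
Inter-reduce: drop elements whose leading term is divisible by another's, tail-reduce, and make monic.

G = {x_1 + 1/5x_2 + 13/10, x_2^2 - 1/4x_2 - 3/4}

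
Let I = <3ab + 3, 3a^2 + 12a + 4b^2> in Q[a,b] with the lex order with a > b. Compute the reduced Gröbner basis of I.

The reduced Gröbner basis is the canonical form of the ideal for this ordering.

f_1 = 3ab + 3, LT = ab.
f_2 = 3a^2 + 12a + 4b^2, LT = a^2.

S(f_1,f_2): lcm = a^2b. S = -4ab + a - 4/3b^3.
  leading term ab: subtract (-4/3)·f_1 from -4ab + a - 4/3b^3 → a - 4/3b^3 + 4
  leading term a: no divisor's leading term divides it; move a to the remainder.
  leading term b^3: no divisor's leading term divides it; move -4/3b^3 to the remainder.
  leading term 1: no divisor's leading term divides it; move 4 to the remainder.
  remainder a - 4/3b^3 + 4 ≠ 0; add g_3 = a - 4/3b^3 + 4 to the basis.

S(f_1,g_3): lcm = ab. S = 4/3b^4 - 4b + 1.
  leading term b^4: no divisor's leading term divides it; move 4/3b^4 to the remainder.
  leading term b: no divisor's leading term divides it; move -4b to the remainder.
  leading term 1: no divisor's leading term divides it; move 1 to the remainder.
  remainder 4/3b^4 - 4b + 1 ≠ 0; add g_4 = 4/3b^4 - 4b + 1 to the basis.

The other S-polynomials (S(f_2,g_3), S(f_1,g_4), S(f_2,g_4), S(g_3,g_4)) all reduce to 0 modulo the current basis, so we have a Gröbner basis.
Inter-reduce: drop elements whose leading term is divisible by another's, tail-reduce, and make monic.

G = {a - 4/3b^3 + 4, b^4 - 3b + 3/4}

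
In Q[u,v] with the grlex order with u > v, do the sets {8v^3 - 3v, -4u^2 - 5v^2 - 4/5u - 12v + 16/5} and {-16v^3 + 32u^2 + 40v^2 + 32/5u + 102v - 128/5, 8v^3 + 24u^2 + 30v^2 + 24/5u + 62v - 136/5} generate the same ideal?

No, the ideals differ.

Equality of ideals is decidable: compute both reduced Gröbner bases (unique for the ordering) and check whether they agree.
Buchberger on the first generating set:
f_1 = 8v^3 - 3v, LT = v^3.
f_2 = -4u^2 - 5v^2 - 4/5u - 12v + 16/5, LT = u^2.

The S-polynomials (S(f_1,f_2)) all reduce to 0 modulo the current basis, so we have a Gröbner basis.
Inter-reduce: drop elements whose leading term is divisible by another's, tail-reduce, and make monic.
Reduced Gröbner basis: {v^3 - 3/8v, u^2 + 5/4v^2 + 1/5u + 3v - 4/5}.

Buchberger on the second generating set:
h_1 = -16v^3 + 32u^2 + 40v^2 + 32/5u + 102v - 128/5, LT = v^3.
h_2 = 8v^3 + 24u^2 + 30v^2 + 24/5u + 62v - 136/5, LT = v^3.

S(h_1,h_2): lcm = v^3. S = -5u^2 - 25/4v^2 - u - 113/8v + 5.
  leading term u^2: no divisor's leading term divides it; move -5u^2 to the remainder.
  leading term v^2: no divisor's leading term divides it; move -25/4v^2 to the remainder.
  leading term u: no divisor's leading term divides it; move -u to the remainder.
  leading term v: no divisor's leading term divides it; move -113/8v to the remainder.
  leading term 1: no divisor's leading term divides it; move 5 to the remainder.
  remainder -5u^2 - 25/4v^2 - u - 113/8v + 5 ≠ 0; add k_3 = -5u^2 - 25/4v^2 - u - 113/8v + 5 to the basis.

The other S-polynomials (S(h_1,k_3), S(h_2,k_3)) all reduce to 0 modulo the current basis, so we have a Gröbner basis.
Inter-reduce: drop elements whose leading term is divisible by another's, tail-reduce, and make monic.
Reduced Gröbner basis: {v^3 - 29/40v - 2/5, u^2 + 5/4v^2 + 1/5u + 113/40v - 1}.

Since the reduced bases disagree, the two ideals are not the same.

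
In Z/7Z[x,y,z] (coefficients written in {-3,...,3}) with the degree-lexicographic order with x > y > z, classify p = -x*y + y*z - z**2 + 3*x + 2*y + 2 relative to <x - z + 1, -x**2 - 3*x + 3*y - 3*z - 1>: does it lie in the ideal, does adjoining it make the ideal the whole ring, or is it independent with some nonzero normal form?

First compute the reduced Gröbner basis of I by Buchberger's algorithm.
f_1 = x - z + 1, LT = x.
f_2 = -x**2 - 3*x + 3*y - 3*z - 1, LT = x**2.

S(f_1,f_2): lcm = x**2. S = -x*z - 2*x + 3*y - 3*z - 1.
  leading term x*z: subtract (-z)·f_1 from -x*z - 2*x + 3*y - 3*z - 1 → -z**2 - 2*x + 3*y - 2*z - 1
  leading term z**2: no divisor's leading term divides it; move -z**2 to the remainder.
  leading term x: subtract (-2)·f_1 from -2*x + 3*y - 2*z - 1 → 3*y + 3*z + 1
  leading term y: no divisor's leading term divides it; move 3*y to the remainder.
  leading term z: no divisor's leading term divides it; move 3*z to the remainder.
  leading term 1: no divisor's leading term divides it; move 1 to the remainder.
  remainder -z**2 + 3*y + 3*z + 1 ≠ 0; add h_3 = -z**2 + 3*y + 3*z + 1 to the basis.

S(f_1,h_3): leading monomials are coprime, so the S-polynomial reduces to 0 (Buchberger's first criterion).
S(f_2,h_3): leading monomials are coprime, so the S-polynomial reduces to 0 (Buchberger's first criterion).
Every S-polynomial of the final basis reduces to 0, so we have a Gröbner basis.
Inter-reduce: drop elements whose leading term is divisible by another's, tail-reduce, and make monic.
Reduced Gröbner basis: {z**2 - 3*y - 3*z - 1, x - z + 1}.
Label its elements g_1 = z**2 - 3*y - 3*z - 1, g_2 = x - z + 1.

Reduce p = -x*y + y*z - z**2 + 3*x + 2*y + 2 modulo G:
  leading term x*y: subtract (-y)·g_2 from -x*y + y*z - z**2 + 3*x + 2*y + 2 → -z**2 + 3*x + 3*y + 2
  leading term z**2: subtract (-1)·g_1 from -z**2 + 3*x + 3*y + 2 → 3*x - 3*z + 1
  leading term x: subtract (3)·g_2 from 3*x - 3*z + 1 → -2
  leading term 1: no divisor's leading term divides it; move -2 to the remainder.
  normal form = -2.
The normal form is nonzero, so p ∉ I. Since p minus its normal form lies in I, I + (p) = I + (r) where r = -2; decide whether this ideal is the whole ring.
Here r = -2 is a nonzero constant, hence a unit: 1 ∈ I + (p), the Gröbner basis of I + (p) is {1}, and the enlarged system has no common solution — adjoining p is inconsistent.

The remainder on division by a Gröbner basis is unique — it is the normal form.

Adjoining -x*y + y*z - z**2 + 3*x + 2*y + 2 makes the ideal the whole ring: the system is inconsistent.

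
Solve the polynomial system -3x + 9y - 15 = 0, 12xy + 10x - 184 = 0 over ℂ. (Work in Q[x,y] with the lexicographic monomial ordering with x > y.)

Compute a lex Gröbner basis by Buchberger's algorithm.
f_1 = -3x + 9y - 15, LT = x.
f_2 = 12xy + 10x - 184, LT = xy.

S(f_1,f_2): lcm = xy. S = -5/6x - 3y^2 + 5y + 46/3.
  leading term x: subtract (5/18)·f_1 from -5/6x - 3y^2 + 5y + 46/3 → -3y^2 + 5/2y + 39/2
  leading term y^2: no divisor's leading term divides it; move -3y^2 to the remainder.
  leading term y: no divisor's leading term divides it; move 5/2y to the remainder.
  leading term 1: no divisor's leading term divides it; move 39/2 to the remainder.
  remainder -3y^2 + 5/2y + 39/2 ≠ 0; add h_3 = -3y^2 + 5/2y + 39/2 to the basis.

The other S-polynomials (S(f_1,h_3), S(f_2,h_3)) all reduce to 0 modulo the current basis, so we have a Gröbner basis.
Inter-reduce: drop elements whose leading term is divisible by another's, tail-reduce, and make monic.
Reduced Gröbner basis: {x - 3y + 5, y^2 - 5/6y - 13/2}.

Elimination: the polynomial y^2 - 5/6y - 13/2 lies in the elimination ideal for y, so y ∈ {-13/6, 3}. For each such y, the remaining basis elements (now univariate) give the rest of the solution.
  y = -13/6: the earlier basis element becomes x + 23/2 = 0, giving x = -23/2 — point (-23/2, -13/6).
  y = 3: the earlier basis element becomes x - 4 = 0, giving x = 4 — point (4, 3).
Check: every point annihilates each of the original generators.

{(-23/2, -13/6), (4, 3)}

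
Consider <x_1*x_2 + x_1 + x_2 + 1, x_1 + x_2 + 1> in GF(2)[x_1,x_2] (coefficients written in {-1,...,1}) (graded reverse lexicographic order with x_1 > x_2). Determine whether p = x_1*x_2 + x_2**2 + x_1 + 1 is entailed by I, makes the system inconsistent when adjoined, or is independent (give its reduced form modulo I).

First compute the reduced Gröbner basis of I by Buchberger's algorithm.
f_1 = x_1*x_2 + x_1 + x_2 + 1, LT = x_1*x_2.
f_2 = x_1 + x_2 + 1, LT = x_1.

S(f_1,f_2): lcm = x_1*x_2. S = x_2**2 + x_1 + 1.
  reduce S modulo (f_1, f_2):
  remainder x_2**2 + x_2 ≠ 0; add h_3 = x_2**2 + x_2 to the basis.

The other S-polynomials (S(f_1,h_3), S(f_2,h_3)) all reduce to 0 modulo the current basis, so we have a Gröbner basis.
Inter-reduce: drop elements whose leading term is divisible by another's, tail-reduce, and make monic.
Reduced Gröbner basis: {x_2**2 + x_2, x_1 + x_2 + 1}.
Label its elements g_1 = x_2**2 + x_2, g_2 = x_1 + x_2 + 1.

Reduce p = x_1*x_2 + x_2**2 + x_1 + 1 modulo G:
  leading term x_1*x_2: subtract (x_2)·g_2 from x_1*x_2 + x_2**2 + x_1 + 1 → x_1 + x_2 + 1
  leading term x_1: subtract (1)·g_2 from x_1 + x_2 + 1 → 0
  normal form = 0.
Since the normal form is 0, p ∈ I.

x_1*x_2 + x_2**2 + x_1 + 1 lies in I (it reduces to 0).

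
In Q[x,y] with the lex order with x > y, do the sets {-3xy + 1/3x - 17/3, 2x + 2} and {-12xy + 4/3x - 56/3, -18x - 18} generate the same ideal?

No, the ideals differ.

Two ideals are equal iff their reduced Gröbner bases coincide (the reduced basis is unique for a fixed ordering).
Buchberger on the first generating set:
f_1 = -3xy + 1/3x - 17/3, LT = xy.
f_2 = 2x + 2, LT = x.

S(f_1,f_2): lcm = xy. S = -1/9x - y + 17/9.
  leading term x: subtract (-1/18)·f_2 from -1/9x - y + 17/9 → -y + 2
  leading term y: no divisor's leading term divides it; move -y to the remainder.
  leading term 1: no divisor's leading term divides it; move 2 to the remainder.
  remainder -y + 2 ≠ 0; add g_3 = -y + 2 to the basis.

S(f_1,g_3): lcm = xy. S = 17/9x + 17/9.
  leading term x: subtract (17/18)·f_2 from 17/9x + 17/9 → 0
  remainder 0.

S(f_2,g_3): leading monomials are coprime, so the S-polynomial reduces to 0 (Buchberger's first criterion).
Every S-polynomial of the final basis reduces to 0, so we have a Gröbner basis.
Inter-reduce: drop elements whose leading term is divisible by another's, tail-reduce, and make monic.
Reduced Gröbner basis: {x + 1, y - 2}.

Buchberger on the second generating set:
h_1 = -12xy + 4/3x - 56/3, LT = xy.
h_2 = -18x - 18, LT = x.

S(h_1,h_2): lcm = xy. S = -1/9x - y + 14/9.
  leading term x: subtract (1/162)·h_2 from -1/9x - y + 14/9 → -y + 5/3
  leading term y: no divisor's leading term divides it; move -y to the remainder.
  leading term 1: no divisor's leading term divides it; move 5/3 to the remainder.
  remainder -y + 5/3 ≠ 0; add k_3 = -y + 5/3 to the basis.

S(h_1,k_3): lcm = xy. S = 14/9x + 14/9.
  leading term x: subtract (-7/81)·h_2 from 14/9x + 14/9 → 0
  remainder 0.

S(h_2,k_3): leading monomials are coprime, so the S-polynomial reduces to 0 (Buchberger's first criterion).
Every S-polynomial of the final basis reduces to 0, so we have a Gröbner basis.
Inter-reduce: drop elements whose leading term is divisible by another's, tail-reduce, and make monic.
Reduced Gröbner basis: {x + 1, y - 5/3}.

Since the reduced bases disagree, the two ideals are not the same.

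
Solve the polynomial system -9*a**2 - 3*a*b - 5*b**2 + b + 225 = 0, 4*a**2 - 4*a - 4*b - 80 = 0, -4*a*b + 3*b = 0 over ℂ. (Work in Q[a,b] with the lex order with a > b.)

Compute a lex Gröbner basis by Buchberger's algorithm.
f_1 = -9*a**2 - 3*a*b - 5*b**2 + b + 225, LT = a**2.
f_2 = 4*a**2 - 4*a - 4*b - 80, LT = a**2.
f_3 = -4*a*b + 3*b, LT = a*b.

S(f_1,f_2): lcm = a**2. S = 1/3*a*b + a + 5/9*b**2 + 8/9*b - 5.
  leading term a*b: subtract (-1/12)·f_3 from 1/3*a*b + a + 5/9*b**2 + 8/9*b - 5 → a + 5/9*b**2 + 41/36*b - 5
  leading term a: no divisor's leading term divides it; move a to the remainder.
  leading term b**2: no divisor's leading term divides it; move 5/9*b**2 to the remainder.
  leading term b: no divisor's leading term divides it; move 41/36*b to the remainder.
  leading term 1: no divisor's leading term divides it; move -5 to the remainder.
  remainder a + 5/9*b**2 + 41/36*b - 5 ≠ 0; add h_4 = a + 5/9*b**2 + 41/36*b - 5 to the basis.

S(f_1,f_3): lcm = a**2*b. S = 1/3*a*b**2 + 3/4*a*b + 5/9*b**3 - 1/9*b**2 - 25*b.
  leading term a*b**2: subtract (-1/12*b)·f_3 from 1/3*a*b**2 + 3/4*a*b + 5/9*b**3 - 1/9*b**2 - 25*b → 3/4*a*b + 5/9*b**3 + 5/36*b**2 - 25*b
  leading term a*b: subtract (-3/16)·f_3 from 3/4*a*b + 5/9*b**3 + 5/36*b**2 - 25*b → 5/9*b**3 + 5/36*b**2 - 391/16*b
  leading term b**3: no divisor's leading term divides it; move 5/9*b**3 to the remainder.
  leading term b**2: no divisor's leading term divides it; move 5/36*b**2 to the remainder.
  leading term b: no divisor's leading term divides it; move -391/16*b to the remainder.
  remainder 5/9*b**3 + 5/36*b**2 - 391/16*b ≠ 0; add h_5 = 5/9*b**3 + 5/36*b**2 - 391/16*b to the basis.

S(f_2,f_3): lcm = a**2*b. S = -1/4*a*b - b**2 - 20*b.
  leading term a*b: subtract (1/16)·f_3 from -1/4*a*b - b**2 - 20*b → -b**2 - 323/16*b
  leading term b**2: no divisor's leading term divides it; move -b**2 to the remainder.
  leading term b: no divisor's leading term divides it; move -323/16*b to the remainder.
  remainder -b**2 - 323/16*b ≠ 0; add h_6 = -b**2 - 323/16*b to the basis.

S(f_1,h_4): lcm = a**2. S = -5/9*a*b**2 - 29/36*a*b + 5*a + 5/9*b**2 - 1/9*b - 25.
  leading term a*b**2: subtract (5/36*b)·f_3 from -5/9*a*b**2 - 29/36*a*b + 5*a + 5/9*b**2 - 1/9*b - 25 → -29/36*a*b + 5*a + 5/36*b**2 - 1/9*b - 25
  leading term a*b: subtract (29/144)·f_3 from -29/36*a*b + 5*a + 5/36*b**2 - 1/9*b - 25 → 5*a + 5/36*b**2 - 103/144*b - 25
  leading term a: subtract (5)·h_4 from 5*a + 5/36*b**2 - 103/144*b - 25 → -95/36*b**2 - 923/144*b
  leading term b**2: subtract (95/36)·h_6 from -95/36*b**2 - 923/144*b → 26993/576*b
  leading term b: no divisor's leading term divides it; move 26993/576*b to the remainder.
  remainder 26993/576*b ≠ 0; add h_7 = 26993/576*b to the basis.

S(f_2,h_4): lcm = a**2. S = -5/9*a*b**2 - 41/36*a*b + 4*a - b - 20.
  leading term a*b**2: subtract (5/36*b)·f_3 from -5/9*a*b**2 - 41/36*a*b + 4*a - b - 20 → -41/36*a*b + 4*a - 5/12*b**2 - b - 20
  leading term a*b: subtract (41/144)·f_3 from -41/36*a*b + 4*a - 5/12*b**2 - b - 20 → 4*a - 5/12*b**2 - 89/48*b - 20
  leading term a: subtract (4)·h_4 from 4*a - 5/12*b**2 - 89/48*b - 20 → -95/36*b**2 - 923/144*b
  leading term b**2: subtract (95/36)·h_6 from -95/36*b**2 - 923/144*b → 26993/576*b
  leading term b: subtract (1)·h_7 from 26993/576*b → 0
  remainder 0.

S(f_3,h_4): lcm = a*b. S = -5/9*b**3 - 41/36*b**2 + 17/4*b.
  leading term b**3: subtract (-1)·h_5 from -5/9*b**3 - 41/36*b**2 + 17/4*b → -b**2 - 323/16*b
  leading term b**2: subtract (1)·h_6 from -b**2 - 323/16*b → 0
  remainder 0.

S(f_1,h_5): leading monomials are coprime, so the S-polynomial reduces to 0 (Buchberger's first criterion).
S(f_2,h_5): leading monomials are coprime, so the S-polynomial reduces to 0 (Buchberger's first criterion).
S(f_3,h_5): lcm = a*b**3. S = -1/4*a*b**2 + 3519/80*a*b - 3/4*b**3.
  leading term a*b**2: subtract (1/16*b)·f_3 from -1/4*a*b**2 + 3519/80*a*b - 3/4*b**3 → 3519/80*a*b - 3/4*b**3 - 3/16*b**2
  leading term a*b: subtract (-3519/320)·f_3 from 3519/80*a*b - 3/4*b**3 - 3/16*b**2 → -3/4*b**3 - 3/16*b**2 + 10557/320*b
  leading term b**3: subtract (-27/20)·h_5 from -3/4*b**3 - 3/16*b**2 + 10557/320*b → 0
  remainder 0.

S(h_4,h_5): leading monomials are coprime, so the S-polynomial reduces to 0 (Buchberger's first criterion).
S(f_1,h_6): leading monomials are coprime, so the S-polynomial reduces to 0 (Buchberger's first criterion).
S(f_2,h_6): leading monomials are coprime, so the S-polynomial reduces to 0 (Buchberger's first criterion).
S(f_3,h_6): lcm = a*b**2. S = -323/16*a*b - 3/4*b**2.
  leading term a*b: subtract (323/64)·f_3 from -323/16*a*b - 3/4*b**2 → -3/4*b**2 - 969/64*b
  leading term b**2: subtract (3/4)·h_6 from -3/4*b**2 - 969/64*b → 0
  remainder 0.

S(h_4,h_6): leading monomials are coprime, so the S-polynomial reduces to 0 (Buchberger's first criterion).
S(h_5,h_6): lcm = b**3. S = -319/16*b**2 - 3519/80*b.
  leading term b**2: subtract (319/16)·h_6 from -319/16*b**2 - 3519/80*b → 458881/1280*b
  leading term b: subtract (153/20)·h_7 from 458881/1280*b → 0
  remainder 0.

S(f_1,h_7): leading monomials are coprime, so the S-polynomial reduces to 0 (Buchberger's first criterion).
S(f_2,h_7): leading monomials are coprime, so the S-polynomial reduces to 0 (Buchberger's first criterion).
S(f_3,h_7): lcm = a*b. S = -3/4*b.
  leading term b: subtract (-432/26993)·h_7 from -3/4*b → 0
  remainder 0.

S(h_4,h_7): leading monomials are coprime, so the S-polynomial reduces to 0 (Buchberger's first criterion).
S(h_5,h_7): lcm = b**3. S = 1/4*b**2 - 3519/80*b.
  leading term b**2: subtract (-1/4)·h_6 from 1/4*b**2 - 3519/80*b → -15691/320*b
  leading term b: subtract (-141219/134965)·h_7 from -15691/320*b → 0
  remainder 0.

S(h_6,h_7): lcm = b**2. S = 323/16*b.
  leading term b: subtract (11628/26993)·h_7 from 323/16*b → 0
  remainder 0.

Every S-polynomial of the final basis reduces to 0, so we have a Gröbner basis.
Inter-reduce: drop elements whose leading term is divisible by another's, tail-reduce, and make monic.
Reduced Gröbner basis: {a - 5, b}.

A lex Gröbner basis eliminates variables successively. Here b depends only on b, with roots {0}; lifting each root through the earlier basis elements recovers the full solutions.
  b = 0: the earlier basis element becomes a - 5 = 0, giving a = 5 — point (5, 0).
Substituting each solution back into the original system confirms all equations vanish.
This is the nonlinear analogue of row-reducing a linear system.

{(5, 0)}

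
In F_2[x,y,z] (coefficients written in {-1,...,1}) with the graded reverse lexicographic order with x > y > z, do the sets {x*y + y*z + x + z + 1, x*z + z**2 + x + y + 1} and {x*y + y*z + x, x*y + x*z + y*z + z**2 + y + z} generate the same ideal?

Two ideals are equal iff their reduced Gröbner bases coincide (the reduced basis is unique for a fixed ordering).
Buchberger on the first generating set:
f_1 = x*y + y*z + x + z + 1, LT = x*y.
f_2 = x*z + z**2 + x + y + 1, LT = x*z.

S(f_1,f_2): lcm = x*y*z. S = x*y + y**2 + x*z + z**2 + y + z.
  leading term x*y: subtract (1)·f_1 from x*y + y**2 + x*z + z**2 + y + z → y**2 + x*z + y*z + z**2 + x + y + 1
  leading term y**2: no divisor's leading term divides it; move y**2 to the remainder.
  leading term x*z: subtract (1)·f_2 from x*z + y*z + z**2 + x + y + 1 → y*z
  leading term y*z: no divisor's leading term divides it; move y*z to the remainder.
  remainder y**2 + y*z ≠ 0; add g_3 = y**2 + y*z to the basis.

The other S-polynomials (S(f_1,g_3), S(f_2,g_3)) all reduce to 0 modulo the current basis, so we have a Gröbner basis.
Inter-reduce: drop elements whose leading term is divisible by another's, tail-reduce, and make monic.
Reduced Gröbner basis: {x*y + y*z + x + z + 1, y**2 + y*z, x*z + z**2 + x + y + 1}.

Buchberger on the second generating set:
h_1 = x*y + y*z + x, LT = x*y.
h_2 = x*y + x*z + y*z + z**2 + y + z, LT = x*y.

S(h_1,h_2): lcm = x*y. S = x*z + z**2 + x + y + z.
  leading term x*z: no divisor's leading term divides it; move x*z to the remainder.
  leading term z**2: no divisor's leading term divides it; move z**2 to the remainder.
  leading term x: no divisor's leading term divides it; move x to the remainder.
  leading term y: no divisor's leading term divides it; move y to the remainder.
  leading term z: no divisor's leading term divides it; move z to the remainder.
  remainder x*z + z**2 + x + y + z ≠ 0; add k_3 = x*z + z**2 + x + y + z to the basis.

S(h_1,k_3): lcm = x*y*z. S = x*y + y**2 + x*z + y*z.
  leading term x*y: subtract (1)·h_1 from x*y + y**2 + x*z + y*z → y**2 + x*z + x
  leading term y**2: no divisor's leading term divides it; move y**2 to the remainder.
  leading term x*z: subtract (1)·k_3 from x*z + x → z**2 + y + z
  leading term z**2: no divisor's leading term divides it; move z**2 to the remainder.
  leading term y: no divisor's leading term divides it; move y to the remainder.
  leading term z: no divisor's leading term divides it; move z to the remainder.
  remainder y**2 + z**2 + y + z ≠ 0; add k_4 = y**2 + z**2 + y + z to the basis.

The other S-polynomials (S(h_2,k_3), S(h_1,k_4), S(h_2,k_4), S(k_3,k_4)) all reduce to 0 modulo the current basis, so we have a Gröbner basis.
Inter-reduce: drop elements whose leading term is divisible by another's, tail-reduce, and make monic.
Reduced Gröbner basis: {x*y + y*z + x, y**2 + z**2 + y + z, x*z + z**2 + x + y + z}.

The bases are distinct; the ideals are different.

No, the ideals differ.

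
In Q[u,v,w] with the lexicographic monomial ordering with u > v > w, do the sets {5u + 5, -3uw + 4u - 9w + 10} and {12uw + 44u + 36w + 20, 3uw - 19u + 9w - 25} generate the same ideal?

Yes, the ideals are equal.

Since reduced Gröbner bases are canonical representatives of ideals under a given ordering, it suffices to compute and compare them.
Buchberger on the first generating set:
f_1 = 5u + 5, LT = u.
f_2 = -3uw + 4u - 9w + 10, LT = uw.

S(f_1,f_2): lcm = uw. S = 4/3u - 2w + 10/3.
  leading term u: subtract (4/15)·f_1 from 4/3u - 2w + 10/3 → -2w + 2
  leading term w: no divisor's leading term divides it; move -2w to the remainder.
  leading term 1: no divisor's leading term divides it; move 2 to the remainder.
  remainder -2w + 2 ≠ 0; add g_3 = -2w + 2 to the basis.

S(f_1,g_3): leading monomials are coprime, so the S-polynomial reduces to 0 (Buchberger's first criterion).
S(f_2,g_3): lcm = uw. S = -1/3u + 3w - 10/3.
  leading term u: subtract (-1/15)·f_1 from -1/3u + 3w - 10/3 → 3w - 3
  leading term w: subtract (-3/2)·g_3 from 3w - 3 → 0
  remainder 0.

Every S-polynomial of the final basis reduces to 0, so we have a Gröbner basis.
Inter-reduce: drop elements whose leading term is divisible by another's, tail-reduce, and make monic.
Reduced Gröbner basis: {u + 1, w - 1}.

Buchberger on the second generating set:
h_1 = 12uw + 44u + 36w + 20, LT = uw.
h_2 = 3uw - 19u + 9w - 25, LT = uw.

S(h_1,h_2): lcm = uw. S = 10u + 10.
  leading term u: no divisor's leading term divides it; move 10u to the remainder.
  leading term 1: no divisor's leading term divides it; move 10 to the remainder.
  remainder 10u + 10 ≠ 0; add k_3 = 10u + 10 to the basis.

S(h_1,k_3): lcm = uw. S = 11/3u + 2w + 5/3.
  leading term u: subtract (11/30)·k_3 from 11/3u + 2w + 5/3 → 2w - 2
  leading term w: no divisor's leading term divides it; move 2w to the remainder.
  leading term 1: no divisor's leading term divides it; move -2 to the remainder.
  remainder 2w - 2 ≠ 0; add k_4 = 2w - 2 to the basis.

S(h_2,k_3): lcm = uw. S = -19/3u + 2w - 25/3.
  leading term u: subtract (-19/30)·k_3 from -19/3u + 2w - 25/3 → 2w - 2
  leading term w: subtract (1)·k_4 from 2w - 2 → 0
  remainder 0.

S(h_1,k_4): lcm = uw. S = 14/3u + 3w + 5/3.
  leading term u: subtract (7/15)·k_3 from 14/3u + 3w + 5/3 → 3w - 3
  leading term w: subtract (3/2)·k_4 from 3w - 3 → 0
  remainder 0.

S(h_2,k_4): lcm = uw. S = -16/3u + 3w - 25/3.
  leading term u: subtract (-8/15)·k_3 from -16/3u + 3w - 25/3 → 3w - 3
  leading term w: subtract (3/2)·k_4 from 3w - 3 → 0
  remainder 0.

S(k_3,k_4): leading monomials are coprime, so the S-polynomial reduces to 0 (Buchberger's first criterion).
Every S-polynomial of the final basis reduces to 0, so we have a Gröbner basis.
Inter-reduce: drop elements whose leading term is divisible by another's, tail-reduce, and make monic.
Reduced Gröbner basis: {u + 1, w - 1}.

Same reduced basis, so the two generating sets span the same ideal.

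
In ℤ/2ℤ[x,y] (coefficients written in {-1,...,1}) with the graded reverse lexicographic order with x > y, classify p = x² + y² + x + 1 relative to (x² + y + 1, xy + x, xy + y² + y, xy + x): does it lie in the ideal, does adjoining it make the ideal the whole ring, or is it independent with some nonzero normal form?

x² + y² + x + 1 lies in I (it reduces to 0).

First compute the reduced Gröbner basis of I by Buchberger's algorithm.
f_1 = x² + y + 1, LT = x².
f_2 = xy + x, LT = xy.
f_3 = xy + y² + y, LT = xy.
f_4 = xy + x, LT = xy.

S(f_1,f_2): lcm = x²y. S = x² + y² + y.
  leading term x²: subtract (1)·f_1 from x² + y² + y → y² + 1
  leading term y²: no divisor's leading term divides it; move y² to the remainder.
  leading term 1: no divisor's leading term divides it; move 1 to the remainder.
  remainder y² + 1 ≠ 0; add h_5 = y² + 1 to the basis.

S(f_1,f_3): lcm = x²y. S = xy² + xy + y² + y.
  leading term xy²: subtract (y)·f_2 from xy² + xy + y² + y → y² + y
  leading term y²: subtract (1)·h_5 from y² + y → y + 1
  leading term y: no divisor's leading term divides it; move y to the remainder.
  leading term 1: no divisor's leading term divides it; move 1 to the remainder.
  remainder y + 1 ≠ 0; add h_6 = y + 1 to the basis.

S(f_1,f_4): lcm = x²y. S = x² + y² + y.
  leading term x²: subtract (1)·f_1 from x² + y² + y → y² + 1
  leading term y²: subtract (1)·h_5 from y² + 1 → 0
  remainder 0.

S(f_2,f_3): lcm = xy. S = y² + x + y.
  leading term y²: subtract (1)·h_5 from y² + x + y → x + y + 1
  leading term x: no divisor's leading term divides it; move x to the remainder.
  leading term y: subtract (1)·h_6 from y + 1 → 0
  remainder x ≠ 0; add h_7 = x to the basis.

S(f_2,f_4): lcm = xy. S = 0.
  remainder 0.

S(f_3,f_4): lcm = xy. S = y² + x + y.
  leading term y²: subtract (1)·h_5 from y² + x + y → x + y + 1
  leading term x: subtract (1)·h_7 from x + y + 1 → y + 1
  leading term y: subtract (1)·h_6 from y + 1 → 0
  remainder 0.

S(f_1,h_5): leading monomials are coprime, so the S-polynomial reduces to 0 (Buchberger's first criterion).
S(f_2,h_5): lcm = xy². S = xy + x.
  leading term xy: subtract (1)·f_2 from xy + x → 0
  remainder 0.

S(f_3,h_5): lcm = xy². S = y³ + y² + x.
  leading term y³: subtract (y)·h_5 from y³ + y² + x → y² + x + y
  leading term y²: subtract (1)·h_5 from y² + x + y → x + y + 1
  leading term x: subtract (1)·h_7 from x + y + 1 → y + 1
  leading term y: subtract (1)·h_6 from y + 1 → 0
  remainder 0.

S(f_4,h_5): lcm = xy². S = xy + x.
  leading term xy: subtract (1)·f_2 from xy + x → 0
  remainder 0.

S(f_1,h_6): leading monomials are coprime, so the S-polynomial reduces to 0 (Buchberger's first criterion).
S(f_2,h_6): lcm = xy. S = 0.
  remainder 0.

S(f_3,h_6): lcm = xy. S = y² + x + y.
  leading term y²: subtract (1)·h_5 from y² + x + y → x + y + 1
  leading term x: subtract (1)·h_7 from x + y + 1 → y + 1
  leading term y: subtract (1)·h_6 from y + 1 → 0
  remainder 0.

S(f_4,h_6): lcm = xy. S = 0.
  remainder 0.

S(h_5,h_6): lcm = y². S = y + 1.
  leading term y: subtract (1)·h_6 from y + 1 → 0
  remainder 0.

S(f_1,h_7): lcm = x². S = y + 1.
  leading term y: subtract (1)·h_6 from y + 1 → 0
  remainder 0.

S(f_2,h_7): lcm = xy. S = x.
  leading term x: subtract (1)·h_7 from x → 0
  remainder 0.

S(f_3,h_7): lcm = xy. S = y² + y.
  leading term y²: subtract (1)·h_5 from y² + y → y + 1
  leading term y: subtract (1)·h_6 from y + 1 → 0
  remainder 0.

S(f_4,h_7): lcm = xy. S = x.
  leading term x: subtract (1)·h_7 from x → 0
  remainder 0.

S(h_5,h_7): leading monomials are coprime, so the S-polynomial reduces to 0 (Buchberger's first criterion).
S(h_6,h_7): leading monomials are coprime, so the S-polynomial reduces to 0 (Buchberger's first criterion).
Every S-polynomial of the final basis reduces to 0, so we have a Gröbner basis.
Inter-reduce: drop elements whose leading term is divisible by another's, tail-reduce, and make monic.
Reduced Gröbner basis: {x, y + 1}.
Label its elements g_1 = x, g_2 = y + 1.

Reduce p = x² + y² + x + 1 modulo G:
  leading term x²: subtract (x)·g_1 from x² + y² + x + 1 → y² + x + 1
  leading term y²: subtract (y)·g_2 from y² + x + 1 → x + y + 1
  leading term x: subtract (1)·g_1 from x + y + 1 → y + 1
  leading term y: subtract (1)·g_2 from y + 1 → 0
  normal form = 0.
Since the normal form is 0, p ∈ I.

Ideal membership is decidable via reduction modulo a Gröbner basis.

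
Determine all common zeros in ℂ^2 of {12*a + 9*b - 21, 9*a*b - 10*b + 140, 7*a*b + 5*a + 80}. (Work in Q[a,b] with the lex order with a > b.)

Compute a lex Gröbner basis by Buchberger's algorithm.
f_1 = 12*a + 9*b - 21, LT = a.
f_2 = 9*a*b - 10*b + 140, LT = a*b.
f_3 = 7*a*b + 5*a + 80, LT = a*b.

S(f_1,f_2): lcm = a*b. S = 3/4*b**2 - 23/36*b - 140/9.
  leading term b**2: no divisor's leading term divides it; move 3/4*b**2 to the remainder.
  leading term b: no divisor's leading term divides it; move -23/36*b to the remainder.
  leading term 1: no divisor's leading term divides it; move -140/9 to the remainder.
  remainder 3/4*b**2 - 23/36*b - 140/9 ≠ 0; add h_4 = 3/4*b**2 - 23/36*b - 140/9 to the basis.

S(f_1,f_3): lcm = a*b. S = -5/7*a + 3/4*b**2 - 7/4*b - 80/7.
  leading term a: subtract (-5/84)·f_1 from -5/7*a + 3/4*b**2 - 7/4*b - 80/7 → 3/4*b**2 - 17/14*b - 355/28
  leading term b**2: subtract (1)·h_4 from 3/4*b**2 - 17/14*b - 355/28 → -145/252*b + 725/252
  leading term b: no divisor's leading term divides it; move -145/252*b to the remainder.
  leading term 1: no divisor's leading term divides it; move 725/252 to the remainder.
  remainder -145/252*b + 725/252 ≠ 0; add h_5 = -145/252*b + 725/252 to the basis.

The other S-polynomials (S(f_2,f_3), S(f_1,h_4), S(f_2,h_4), S(f_3,h_4), S(f_1,h_5), S(f_2,h_5), S(f_3,h_5), S(h_4,h_5)) all reduce to 0 modulo the current basis, so we have a Gröbner basis.
Inter-reduce: drop elements whose leading term is divisible by another's, tail-reduce, and make monic.
Reduced Gröbner basis: {a + 2, b - 5}.

Elimination: the polynomial b - 5 lies in the elimination ideal for b, so b ∈ {5}. For each such b, the remaining basis elements (now univariate) give the rest of the solution.
  b = 5: the earlier basis element becomes a + 2 = 0, giving a = -2 — point (-2, 5).
Each listed point satisfies every original equation (direct substitution).
Zero-dimensionality of the ideal guarantees finitely many solutions over ℂ.

{(-2, 5)}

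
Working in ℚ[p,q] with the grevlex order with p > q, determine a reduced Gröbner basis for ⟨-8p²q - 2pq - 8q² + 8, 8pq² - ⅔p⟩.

f_1 = -8p²q - 2pq - 8q² + 8, LT = p²q.
f_2 = 8pq² - ⅔p, LT = pq².

S(f_1,f_2): lcm = p²q². S = ¼pq² + q³ + 1/12p² - q.
  reduce S modulo (f_1, f_2):
  remainder q³ + 1/12p² + 1/48p - q ≠ 0; add g_3 = q³ + 1/12p² + 1/48p - q to the basis.

S(f_1,g_3): lcm = p²q³. S = -1/12p⁴ + ¼pq³ + q⁴ - 1/48p³ + p²q - q².
  reduce S modulo (f_1, f_2, g_3):
  remainder -1/12p⁴ - 1/48p³ - 11/48pq - 11/12q² + 11/12 ≠ 0; add g_4 = -1/12p⁴ - 1/48p³ - 11/48pq - 11/12q² + 11/12 to the basis.

S(f_2,g_3): lcm = pq³. S = -1/12p³ - 1/48p² + 11/12pq.
  reduce S modulo (f_1, f_2, g_3, g_4):
  remainder -1/12p³ - 1/48p² + 11/12pq ≠ 0; add g_5 = -1/12p³ - 1/48p² + 11/12pq to the basis.

The other S-polynomials (S(f_1,g_4), S(f_2,g_4), S(g_3,g_4), S(f_1,g_5), S(f_2,g_5), S(g_3,g_5), S(g_4,g_5)) all reduce to 0 modulo the current basis, so we have a Gröbner basis.
Inter-reduce: drop elements whose leading term is divisible by another's, tail-reduce, and make monic.

G = {p³ + ¼p² - 11pq, p²q + ¼pq + q² - 1, pq² - 1/12p, q³ + 1/12p² + 1/48p - q}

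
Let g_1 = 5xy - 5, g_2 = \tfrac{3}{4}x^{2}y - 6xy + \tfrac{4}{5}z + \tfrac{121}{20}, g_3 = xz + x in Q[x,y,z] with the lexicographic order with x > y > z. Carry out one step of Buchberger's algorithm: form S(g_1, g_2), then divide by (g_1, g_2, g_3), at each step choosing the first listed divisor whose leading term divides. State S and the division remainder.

S(g_1, g_2) = 8xy - x - \tfrac{16}{15}z - \tfrac{121}{15}; remainder on division = -x - \tfrac{16}{15}z - \tfrac{1}{15}.

lcm(LM(g_1), LM(g_2)) = x^{2}y.
S = (lcm/LT(g_1))·g_1 − (lcm/LT(g_2))·g_2 = 8xy - x - \tfrac{16}{15}z - \tfrac{121}{15}.
Reduce S modulo (g_1, g_2, g_3) in that order:
  leading term xy: subtract (\tfrac{8}{5})·g_1 from 8xy - x - \tfrac{16}{15}z - \tfrac{121}{15} → -x - \tfrac{16}{15}z - \tfrac{1}{15}
  leading term x: no divisor's leading term divides it; move -x to the remainder.
  leading term z: no divisor's leading term divides it; move -\tfrac{16}{15}z to the remainder.
  leading term 1: no divisor's leading term divides it; move -\tfrac{1}{15} to the remainder.
The remainder -x - \tfrac{16}{15}z - \tfrac{1}{15} is nonzero, so it would be added as the next basis element.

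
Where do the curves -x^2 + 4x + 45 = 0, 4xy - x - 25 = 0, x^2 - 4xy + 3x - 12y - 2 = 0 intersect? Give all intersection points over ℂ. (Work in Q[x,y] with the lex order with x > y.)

{(-5, -1)}

Compute a lex Gröbner basis by Buchberger's algorithm.
f_1 = -x^2 + 4x + 45, LT = x^2.
f_2 = 4xy - x - 25, LT = xy.
f_3 = x^2 - 4xy + 3x - 12y - 2, LT = x^2.

S(f_1,f_2): lcm = x^2y. S = 1/4x^2 - 4xy + 25/4x - 45y.
  leading term x^2: subtract (-1/4)·f_1 from 1/4x^2 - 4xy + 25/4x - 45y → -4xy + 29/4x - 45y + 45/4
  leading term xy: subtract (-1)·f_2 from -4xy + 29/4x - 45y + 45/4 → 25/4x - 45y - 55/4
  leading term x: no divisor's leading term divides it; move 25/4x to the remainder.
  leading term y: no divisor's leading term divides it; move -45y to the remainder.
  leading term 1: no divisor's leading term divides it; move -55/4 to the remainder.
  remainder 25/4x - 45y - 55/4 ≠ 0; add h_4 = 25/4x - 45y - 55/4 to the basis.

S(f_1,f_3): lcm = x^2. S = 4xy - 7x + 12y - 43.
  leading term xy: subtract (1)·f_2 from 4xy - 7x + 12y - 43 → -6x + 12y - 18
  leading term x: subtract (-24/25)·h_4 from -6x + 12y - 18 → -156/5y - 156/5
  leading term y: no divisor's leading term divides it; move -156/5y to the remainder.
  leading term 1: no divisor's leading term divides it; move -156/5 to the remainder.
  remainder -156/5y - 156/5 ≠ 0; add h_5 = -156/5y - 156/5 to the basis.

The other S-polynomials (S(f_2,f_3), S(f_1,h_4), S(f_2,h_4), S(f_3,h_4), S(f_1,h_5), S(f_2,h_5), S(f_3,h_5), S(h_4,h_5)) all reduce to 0 modulo the current basis, so we have a Gröbner basis.
Inter-reduce: drop elements whose leading term is divisible by another's, tail-reduce, and make monic.
Reduced Gröbner basis: {x + 5, y + 1}.

Elimination: the polynomial y + 1 lies in the elimination ideal for y, so y ∈ {-1}. For each such y, the remaining basis elements (now univariate) give the rest of the solution.
  y = -1: the earlier basis element becomes x + 5 = 0, giving x = -5 — point (-5, -1).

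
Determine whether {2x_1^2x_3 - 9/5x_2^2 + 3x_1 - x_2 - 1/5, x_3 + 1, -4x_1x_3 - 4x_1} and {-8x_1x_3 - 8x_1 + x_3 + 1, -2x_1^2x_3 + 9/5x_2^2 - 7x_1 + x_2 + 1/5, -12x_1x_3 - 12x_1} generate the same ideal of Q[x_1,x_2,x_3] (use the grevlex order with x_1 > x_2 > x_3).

For a fixed monomial order, each ideal has a unique reduced Gröbner basis; comparing bases decides equality.
Buchberger on the first generating set:
f_1 = 2x_1^2x_3 - 9/5x_2^2 + 3x_1 - x_2 - 1/5, LT = x_1^2x_3.
f_2 = x_3 + 1, LT = x_3.
f_3 = -4x_1x_3 - 4x_1, LT = x_1x_3.

S(f_1,f_2): lcm = x_1^2x_3. S = -x_1^2 - 9/10x_2^2 + 3/2x_1 - 1/2x_2 - 1/10.
  leading term x_1^2: no divisor's leading term divides it; move -x_1^2 to the remainder.
  leading term x_2^2: no divisor's leading term divides it; move -9/10x_2^2 to the remainder.
  leading term x_1: no divisor's leading term divides it; move 3/2x_1 to the remainder.
  leading term x_2: no divisor's leading term divides it; move -1/2x_2 to the remainder.
  leading term 1: no divisor's leading term divides it; move -1/10 to the remainder.
  remainder -x_1^2 - 9/10x_2^2 + 3/2x_1 - 1/2x_2 - 1/10 ≠ 0; add g_4 = -x_1^2 - 9/10x_2^2 + 3/2x_1 - 1/2x_2 - 1/10 to the basis.

The other S-polynomials (S(f_1,f_3), S(f_2,f_3), S(f_1,g_4), S(f_2,g_4), S(f_3,g_4)) all reduce to 0 modulo the current basis, so we have a Gröbner basis.
Inter-reduce: drop elements whose leading term is divisible by another's, tail-reduce, and make monic.
Reduced Gröbner basis: {x_1^2 + 9/10x_2^2 - 3/2x_1 + 1/2x_2 + 1/10, x_3 + 1}.

Buchberger on the second generating set:
h_1 = -8x_1x_3 - 8x_1 + x_3 + 1, LT = x_1x_3.
h_2 = -2x_1^2x_3 + 9/5x_2^2 - 7x_1 + x_2 + 1/5, LT = x_1^2x_3.
h_3 = -12x_1x_3 - 12x_1, LT = x_1x_3.

S(h_1,h_2): lcm = x_1^2x_3. S = x_1^2 + 9/10x_2^2 - 1/8x_1x_3 - 29/8x_1 + 1/2x_2 + 1/10.
  leading term x_1^2: no divisor's leading term divides it; move x_1^2 to the remainder.
  leading term x_2^2: no divisor's leading term divides it; move 9/10x_2^2 to the remainder.
  leading term x_1x_3: subtract (1/64)·h_1 from -1/8x_1x_3 - 29/8x_1 + 1/2x_2 + 1/10 → -7/2x_1 + 1/2x_2 - 1/64x_3 + 27/320
  leading term x_1: no divisor's leading term divides it; move -7/2x_1 to the remainder.
  leading term x_2: no divisor's leading term divides it; move 1/2x_2 to the remainder.
  leading term x_3: no divisor's leading term divides it; move -1/64x_3 to the remainder.
  leading term 1: no divisor's leading term divides it; move 27/320 to the remainder.
  remainder x_1^2 + 9/10x_2^2 - 7/2x_1 + 1/2x_2 - 1/64x_3 + 27/320 ≠ 0; add k_4 = x_1^2 + 9/10x_2^2 - 7/2x_1 + 1/2x_2 - 1/64x_3 + 27/320 to the basis.

S(h_1,h_3): lcm = x_1x_3. S = -1/8x_3 - 1/8.
  leading term x_3: no divisor's leading term divides it; move -1/8x_3 to the remainder.
  leading term 1: no divisor's leading term divides it; move -1/8 to the remainder.
  remainder -1/8x_3 - 1/8 ≠ 0; add k_5 = -1/8x_3 - 1/8 to the basis.

The other S-polynomials (S(h_2,h_3), S(h_1,k_4), S(h_2,k_4), S(h_3,k_4), S(h_1,k_5), S(h_2,k_5), S(h_3,k_5), S(k_4,k_5)) all reduce to 0 modulo the current basis, so we have a Gröbner basis.
Inter-reduce: drop elements whose leading term is divisible by another's, tail-reduce, and make monic.
Reduced Gröbner basis: {x_1^2 + 9/10x_2^2 - 7/2x_1 + 1/2x_2 + 1/10, x_3 + 1}.

The bases are distinct; the ideals are different.

No, the ideals differ.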